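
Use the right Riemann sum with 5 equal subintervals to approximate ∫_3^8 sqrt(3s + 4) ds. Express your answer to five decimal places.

23.34082

Δs = (8 − 3)/5 = 1.
Right endpoints: 4, 5, 6, 7, 8.
f(4) ≈ 4.00000, f(5) ≈ 4.35890, f(6) ≈ 4.69042, f(7) ≈ 5.00000, f(8) ≈ 5.29150.
Sum = Δs · [f(4) + f(5) + f(6) + f(7) + f(8)].
Sum ≈ 23.34082.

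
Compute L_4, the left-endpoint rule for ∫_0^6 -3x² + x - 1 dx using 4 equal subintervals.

-134.25

Δx = (6 − 0)/4 = 1.5.
Left endpoints: 0, 1.5, 3, 4.5.
f(0) = -1, f(1.5) = -6.25, f(3) = -25, f(4.5) = -57.25.
Sum = Δx · [f(0) + f(1.5) + f(3) + f(4.5)].
Sum = -134.25.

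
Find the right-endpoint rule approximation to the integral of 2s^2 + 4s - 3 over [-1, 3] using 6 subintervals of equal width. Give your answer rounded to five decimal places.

33.92593

Δs = (3 − (-1))/6 = 2/3.
Right endpoints: -1/3, 1/3, 1, 5/3, 7/3, 3.
f(-1/3) = -37/9, f(1/3) = -13/9, f(1) = 3, f(5/3) = 83/9, f(7/3) = 155/9, f(3) = 27.
Sum = Δs · [f(-1/3) + f(1/3) + f(1) + ...].
Sum ≈ 33.92593.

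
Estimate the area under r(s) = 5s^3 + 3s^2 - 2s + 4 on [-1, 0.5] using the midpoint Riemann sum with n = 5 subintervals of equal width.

Δs = (0.5 − (-1))/5 = 0.3.
Midpoints: -0.85, -0.55, -0.25, 0.05, 0.35.
r(-0.85) = 4.796875, r(-0.55) = 5.175625, r(-0.25) = 4.609375, r(0.05) = 3.908125, r(0.35) = 3.881875.
Sum = Δs · [r(-0.85) + r(-0.55) + r(-0.25) + r(0.05) + r(0.35)].
Sum = 6.7115625.

6.7115625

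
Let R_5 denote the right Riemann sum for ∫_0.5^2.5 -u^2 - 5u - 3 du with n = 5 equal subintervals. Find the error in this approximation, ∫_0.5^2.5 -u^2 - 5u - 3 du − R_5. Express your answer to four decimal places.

Exact integral: ∫_0.5^2.5 f(u) du ≈ -26.166667.
R_5 = -29.42.
Error ≈ -26.166667 − (-29.42) ≈ 3.2533.

3.2533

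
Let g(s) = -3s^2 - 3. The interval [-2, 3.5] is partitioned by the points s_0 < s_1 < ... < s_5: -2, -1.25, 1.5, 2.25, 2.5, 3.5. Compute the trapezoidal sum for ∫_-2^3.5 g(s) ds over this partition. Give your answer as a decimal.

Subinterval widths: 0.75, 2.75, 0.75, 0.25, 1.
g(-2) = -15, g(-1.25) = -7.6875, g(1.5) = -9.75, g(2.25) = -18.1875, g(2.5) = -21.75, g(3.5) = -39.75.
On each subinterval the trapezoid contributes (Δs_i/2)·[g(s_{i-1}) + g(s_i)].
Sum = -78.703125.

-78.703125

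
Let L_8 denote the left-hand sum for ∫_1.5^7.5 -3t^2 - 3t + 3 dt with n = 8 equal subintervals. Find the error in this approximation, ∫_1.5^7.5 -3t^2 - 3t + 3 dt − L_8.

Exact integral: ∫_1.5^7.5 f(t) dt = -481.5.
L_8 = -415.6875.
Error = -481.5 − (-415.6875) = -65.8125.

-65.8125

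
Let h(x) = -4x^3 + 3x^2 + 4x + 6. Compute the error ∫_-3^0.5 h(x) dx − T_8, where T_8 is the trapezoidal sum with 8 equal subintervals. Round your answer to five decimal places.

Exact integral: ∫_-3^0.5 h(x) dx = 111.5625.
T_8 ≈ 113.5722656.
Error ≈ 111.5625 − 113.5722656 ≈ -2.00977.

-2.00977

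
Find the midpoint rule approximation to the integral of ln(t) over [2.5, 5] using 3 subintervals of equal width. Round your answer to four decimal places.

Δt = (5 − 2.5)/3 = 5/6.
Midpoints: 35/12, 3.75, 55/12.
f(35/12) ≈ 1.0704, f(3.75) ≈ 1.3218, f(55/12) ≈ 1.5224.
Sum = Δt · [f(35/12) + f(3.75) + f(55/12)].
Sum ≈ 3.2622.

3.2622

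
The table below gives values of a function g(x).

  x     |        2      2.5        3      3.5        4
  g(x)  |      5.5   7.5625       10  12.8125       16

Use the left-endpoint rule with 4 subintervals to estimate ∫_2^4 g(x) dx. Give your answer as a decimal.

17.9375

Δx = 0.5.
Sum = 0.5·[5.5 + 7.5625 + 10 + 12.8125] = 17.9375.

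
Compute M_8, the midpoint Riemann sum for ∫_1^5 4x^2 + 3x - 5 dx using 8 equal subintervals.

Δx = (5 − 1)/8 = 0.5.
Midpoints: 1.25, 1.75, 2.25, 2.75, 3.25, 3.75, 4.25, 4.75.
f(1.25) = 5, f(1.75) = 12.5, f(2.25) = 22, f(2.75) = 33.5, f(3.25) = 47, f(3.75) = 62.5, f(4.25) = 80, f(4.75) = 99.5.
Sum = Δx · [f(1.25) + f(1.75) + f(2.25) + ...].
Sum = 181.

181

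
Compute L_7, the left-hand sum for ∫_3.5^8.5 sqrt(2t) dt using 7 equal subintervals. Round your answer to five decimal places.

16.65747

Δt = (8.5 − 3.5)/7 = 5/7.
Left endpoints: 3.5, 59/14, 69/14, 79/14, 89/14, 99/14, 109/14.
f(3.5) ≈ 2.64575, f(59/14) ≈ 2.90320, f(69/14) ≈ 3.13961, f(79/14) ≈ 3.35942, f(89/14) ≈ 3.56571, f(99/14) ≈ 3.76070, f(109/14) ≈ 3.94606.
Sum = Δt · [f(3.5) + f(59/14) + f(69/14) + ...].
Sum ≈ 16.65747.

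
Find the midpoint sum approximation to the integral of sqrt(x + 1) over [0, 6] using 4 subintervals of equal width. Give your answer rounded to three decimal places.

Δx = (6 − 0)/4 = 1.5.
Midpoints: 0.75, 2.25, 3.75, 5.25.
f(0.75) ≈ 1.323, f(2.25) ≈ 1.803, f(3.75) ≈ 2.179, f(5.25) ≈ 2.500.
Sum = Δx · [f(0.75) + f(2.25) + f(3.75) + f(5.25)].
Sum ≈ 11.708.

11.708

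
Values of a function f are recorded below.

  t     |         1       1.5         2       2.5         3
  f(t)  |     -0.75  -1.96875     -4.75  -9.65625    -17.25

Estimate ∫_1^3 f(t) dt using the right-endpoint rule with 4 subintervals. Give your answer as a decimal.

Δt = 0.5.
Sum = 0.5·[(-1.96875) + (-4.75) + (-9.65625) + (-17.25)] = -16.8125.

-16.8125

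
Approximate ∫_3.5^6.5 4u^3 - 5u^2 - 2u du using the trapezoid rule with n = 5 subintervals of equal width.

Δu = (6.5 − 3.5)/5 = 0.6.
f(3.5) = 103.25, f(4.1) = 183.434, f(4.7) = 295.442, f(5.3) = 444.458, f(5.9) = 635.666, f(6.5) = 874.25.
T_5 = (Δu/2)·[f(u_0) + 2f(u_1) + ... + 2f(u_{4}) + f(u_5)].
Sum = 1228.65.

1228.65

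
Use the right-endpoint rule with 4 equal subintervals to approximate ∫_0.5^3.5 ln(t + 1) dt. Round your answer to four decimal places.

3.5515

Δt = (3.5 − 0.5)/4 = 0.75.
Right endpoints: 1.25, 2, 2.75, 3.5.
f(1.25) ≈ 0.8109, f(2) ≈ 1.0986, f(2.75) ≈ 1.3218, f(3.5) ≈ 1.5041.
Sum = Δt · [f(1.25) + f(2) + f(2.75) + f(3.5)].
Sum ≈ 3.5515.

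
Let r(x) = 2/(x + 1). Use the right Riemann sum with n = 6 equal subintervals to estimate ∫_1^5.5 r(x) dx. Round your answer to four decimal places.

2.1186

Δx = (5.5 − 1)/6 = 0.75.
Right endpoints: 1.75, 2.5, 3.25, 4, 4.75, 5.5.
r(1.75) = 8/11, r(2.5) = 4/7, r(3.25) = 8/17, r(4) = 0.4, r(4.75) = 8/23, r(5.5) = 4/13.
Sum = Δx · [r(1.75) + r(2.5) + r(3.25) + ...].
Sum ≈ 2.1186.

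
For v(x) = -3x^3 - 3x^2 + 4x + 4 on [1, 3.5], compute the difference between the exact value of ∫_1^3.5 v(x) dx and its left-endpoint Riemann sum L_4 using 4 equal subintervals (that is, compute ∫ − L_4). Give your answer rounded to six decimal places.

Exact integral: ∫_1^3.5 v(x) dx = -121.171875.
L_4 ≈ -78.27636719.
Error ≈ -121.171875 − (-78.27636719) ≈ -42.895508.

-42.895508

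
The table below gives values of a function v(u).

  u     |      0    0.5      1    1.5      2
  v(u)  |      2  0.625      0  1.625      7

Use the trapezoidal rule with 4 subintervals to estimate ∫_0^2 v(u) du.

3.375

Δu = 0.5.
T_4 = (0.5/2)·[2 + 2·0.625 + 2·0 + 2·1.625 + 7] = 3.375.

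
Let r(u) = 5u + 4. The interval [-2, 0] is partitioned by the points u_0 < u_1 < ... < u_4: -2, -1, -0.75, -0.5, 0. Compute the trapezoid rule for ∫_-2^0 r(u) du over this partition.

Subinterval widths: 1, 0.25, 0.25, 0.5.
r(-2) = -6, r(-1) = -1, r(-0.75) = 0.25, r(-0.5) = 1.5, r(0) = 4.
On each subinterval the trapezoid contributes (Δu_i/2)·[r(u_{i-1}) + r(u_i)].
Sum = -2.

-2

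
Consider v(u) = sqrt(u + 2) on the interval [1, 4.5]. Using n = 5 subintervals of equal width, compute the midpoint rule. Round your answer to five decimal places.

7.58566

Δu = (4.5 − 1)/5 = 0.7.
Midpoints: 1.35, 2.05, 2.75, 3.45, 4.15.
v(1.35) ≈ 1.83030, v(2.05) ≈ 2.01246, v(2.75) ≈ 2.17945, v(3.45) ≈ 2.33452, v(4.15) ≈ 2.47992.
Sum = Δu · [v(1.35) + v(2.05) + v(2.75) + v(3.45) + v(4.15)].
Sum ≈ 7.58566.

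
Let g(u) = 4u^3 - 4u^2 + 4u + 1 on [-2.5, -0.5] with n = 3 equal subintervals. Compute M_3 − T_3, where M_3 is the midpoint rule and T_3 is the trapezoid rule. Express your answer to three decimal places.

4.889

M_3 ≈ -68.03704.
T_3 ≈ -72.92593.
M_3 − T_3 ≈ 4.889.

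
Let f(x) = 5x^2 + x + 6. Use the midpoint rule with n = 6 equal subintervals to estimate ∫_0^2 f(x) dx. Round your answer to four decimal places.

27.2407

Δx = (2 − 0)/6 = 1/3.
Midpoints: 1/6, 0.5, 5/6, 7/6, 1.5, 11/6.
f(1/6) = 227/36, f(0.5) = 7.75, f(5/6) = 371/36, f(7/6) = 503/36, f(1.5) = 18.75, f(11/6) = 887/36.
Sum = Δx · [f(1/6) + f(0.5) + f(5/6) + ...].
Sum ≈ 27.2407.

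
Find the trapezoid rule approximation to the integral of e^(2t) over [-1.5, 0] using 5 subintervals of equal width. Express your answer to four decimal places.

Δt = (0 − (-1.5))/5 = 0.3.
f(-1.5) ≈ 0.0498, f(-1.2) ≈ 0.0907, f(-0.9) ≈ 0.1653, f(-0.6) ≈ 0.3012, f(-0.3) ≈ 0.5488, f(0) ≈ 1.0000.
T_5 = (Δt/2)·[f(t_0) + 2f(t_1) + ... + 2f(t_{4}) + f(t_5)].
Sum ≈ 0.4893.

0.4893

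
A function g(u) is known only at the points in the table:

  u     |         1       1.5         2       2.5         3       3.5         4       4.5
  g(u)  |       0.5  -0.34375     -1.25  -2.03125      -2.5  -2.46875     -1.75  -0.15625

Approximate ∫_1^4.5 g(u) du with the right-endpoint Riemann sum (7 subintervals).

-5.25

Δu = 0.5.
Sum = 0.5·[(-0.34375) + (-1.25) + (-2.03125) + (-2.5) + (-2.46875) + (-1.75) + (-0.15625)] = -5.25.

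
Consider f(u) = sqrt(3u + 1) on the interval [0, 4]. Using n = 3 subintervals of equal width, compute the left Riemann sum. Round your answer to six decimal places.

Δu = (4 − 0)/3 = 4/3.
Left endpoints: 0, 4/3, 8/3.
f(0) ≈ 1.000000, f(4/3) ≈ 2.236068, f(8/3) ≈ 3.000000.
Sum = Δu · [f(0) + f(4/3) + f(8/3)].
Sum ≈ 8.314757.

8.314757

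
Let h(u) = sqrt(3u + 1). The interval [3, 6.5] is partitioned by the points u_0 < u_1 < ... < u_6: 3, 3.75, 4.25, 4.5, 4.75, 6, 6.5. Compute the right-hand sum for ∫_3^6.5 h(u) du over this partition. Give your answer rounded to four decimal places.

Subinterval widths: 0.75, 0.5, 0.25, 0.25, 1.25, 0.5.
Right endpoints: 3.75, 4.25, 4.5, 4.75, 6, 6.5.
h(3.75) ≈ 3.5000, h(4.25) ≈ 3.7081, h(4.5) ≈ 3.8079, h(4.75) ≈ 3.9051, h(6) ≈ 4.3589, h(6.5) ≈ 4.5277.
Sum = Σ Δu_i · h(u_i).
Sum ≈ 14.1198.

14.1198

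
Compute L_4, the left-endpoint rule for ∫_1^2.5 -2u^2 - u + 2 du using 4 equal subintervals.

-7.1953125

Δu = (2.5 − 1)/4 = 0.375.
Left endpoints: 1, 1.375, 1.75, 2.125.
f(1) = -1, f(1.375) = -3.15625, f(1.75) = -5.875, f(2.125) = -9.15625.
Sum = Δu · [f(1) + f(1.375) + f(1.75) + f(2.125)].
Sum = -7.1953125.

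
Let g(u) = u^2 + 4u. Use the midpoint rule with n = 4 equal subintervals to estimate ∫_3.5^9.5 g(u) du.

426.375

Δu = (9.5 − 3.5)/4 = 1.5.
Midpoints: 4.25, 5.75, 7.25, 8.75.
g(4.25) = 35.0625, g(5.75) = 56.0625, g(7.25) = 81.5625, g(8.75) = 111.5625.
Sum = Δu · [g(4.25) + g(5.75) + g(7.25) + g(8.75)].
Sum = 426.375.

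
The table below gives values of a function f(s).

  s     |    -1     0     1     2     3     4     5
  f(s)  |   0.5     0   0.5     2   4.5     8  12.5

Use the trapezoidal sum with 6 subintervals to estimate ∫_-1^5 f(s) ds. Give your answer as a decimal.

Δs = 1.
T_6 = (1/2)·[0.5 + 2·0 + 2·0.5 + 2·2 + 2·4.5 + 2·8 + 12.5] = 21.5.

21.5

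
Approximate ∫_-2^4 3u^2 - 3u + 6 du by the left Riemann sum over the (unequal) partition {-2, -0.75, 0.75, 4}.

Subinterval widths: 1.25, 1.5, 3.25.
Left endpoints: -2, -0.75, 0.75.
f(-2) = 24, f(-0.75) = 9.9375, f(0.75) = 5.4375.
Sum = Σ Δu_i · f(u_i).
Sum = 62.578125.

62.578125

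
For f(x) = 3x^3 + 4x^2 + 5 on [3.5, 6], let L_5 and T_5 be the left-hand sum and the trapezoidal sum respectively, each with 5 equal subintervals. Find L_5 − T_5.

-153.59375

L_5 = 954.0625.
T_5 = 1107.65625.
L_5 − T_5 = -153.59375.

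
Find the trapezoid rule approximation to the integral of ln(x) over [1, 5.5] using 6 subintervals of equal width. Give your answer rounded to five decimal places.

Δx = (5.5 − 1)/6 = 0.75.
f(1) ≈ 0.00000, f(1.75) ≈ 0.55962, f(2.5) ≈ 0.91629, f(3.25) ≈ 1.17865, f(4) ≈ 1.38629, f(4.75) ≈ 1.55814, f(5.5) ≈ 1.70475.
T_6 = (Δx/2)·[f(x_0) + 2f(x_1) + ... + 2f(x_{5}) + f(x_6)].
Sum ≈ 4.83853.

4.83853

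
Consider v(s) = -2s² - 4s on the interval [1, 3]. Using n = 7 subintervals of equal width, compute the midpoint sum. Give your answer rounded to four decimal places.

Δs = (3 − 1)/7 = 2/7.
Midpoints: 8/7, 10/7, 12/7, 2, 16/7, 18/7, 20/7.
v(8/7) = -352/49, v(10/7) = -480/49, v(12/7) = -624/49, v(2) = -16, v(16/7) = -960/49, v(18/7) = -1152/49, v(20/7) = -1360/49.
Sum = Δs · [v(8/7) + v(10/7) + v(12/7) + ...].
Sum ≈ -33.3061.

-33.3061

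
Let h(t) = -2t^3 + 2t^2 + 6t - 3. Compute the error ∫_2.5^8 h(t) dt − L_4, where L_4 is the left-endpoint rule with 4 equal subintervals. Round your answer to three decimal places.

-529.296

Exact integral: ∫_2.5^8 h(t) dt ≈ -1540.80208.
L_4 ≈ -1011.50586.
Error ≈ -1540.80208 − (-1011.50586) ≈ -529.296.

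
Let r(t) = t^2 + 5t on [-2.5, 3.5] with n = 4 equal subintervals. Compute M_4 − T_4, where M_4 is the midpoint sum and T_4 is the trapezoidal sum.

-3.375

M_4 = 33.375.
T_4 = 36.75.
M_4 − T_4 = -3.375.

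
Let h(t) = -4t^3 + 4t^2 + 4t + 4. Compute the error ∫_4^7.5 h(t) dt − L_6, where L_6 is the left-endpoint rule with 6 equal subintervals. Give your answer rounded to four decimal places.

Exact integral: ∫_4^7.5 h(t) dt ≈ -2336.395833.
L_6 ≈ -1982.818866.
Error ≈ -2336.395833 − (-1982.818866) ≈ -353.5770.

-353.5770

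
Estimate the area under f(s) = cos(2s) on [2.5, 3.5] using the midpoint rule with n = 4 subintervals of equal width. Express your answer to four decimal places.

0.8164

Δs = (3.5 − 2.5)/4 = 0.25.
Midpoints: 2.625, 2.875, 3.125, 3.375.
f(2.625) ≈ 0.5121, f(2.875) ≈ 0.8612, f(3.125) ≈ 0.9994, f(3.375) ≈ 0.8930.
Sum = Δs · [f(2.625) + f(2.875) + f(3.125) + f(3.375)].
Sum ≈ 0.8164.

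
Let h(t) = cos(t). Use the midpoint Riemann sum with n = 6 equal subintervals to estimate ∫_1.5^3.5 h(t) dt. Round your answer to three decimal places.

-1.355

Δt = (3.5 − 1.5)/6 = 1/3.
Midpoints: 5/3, 2, 7/3, 8/3, 3, 10/3.
h(5/3) ≈ -0.096, h(2) ≈ -0.416, h(7/3) ≈ -0.691, h(8/3) ≈ -0.889, h(3) ≈ -0.990, h(10/3) ≈ -0.982.
Sum = Δt · [h(5/3) + h(2) + h(7/3) + ...].
Sum ≈ -1.355.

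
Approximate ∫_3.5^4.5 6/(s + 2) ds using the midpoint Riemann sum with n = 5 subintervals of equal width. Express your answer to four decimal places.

1.0022

Δs = (4.5 − 3.5)/5 = 0.2.
Midpoints: 3.6, 3.8, 4, 4.2, 4.4.
f(3.6) = 15/14, f(3.8) = 30/29, f(4) = 1, f(4.2) = 30/31, f(4.4) = 0.9375.
Sum = Δs · [f(3.6) + f(3.8) + f(4) + f(4.2) + f(4.4)].
Sum ≈ 1.0022.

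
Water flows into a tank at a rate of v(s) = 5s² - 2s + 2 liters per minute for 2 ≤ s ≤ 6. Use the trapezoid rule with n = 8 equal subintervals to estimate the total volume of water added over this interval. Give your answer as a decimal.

323.5

Δs = (6 − 2)/8 = 0.5.
v(2) = 18, v(2.5) = 28.25, v(3) = 41, v(3.5) = 56.25, v(4) = 74, v(4.5) = 94.25, v(5) = 117, v(5.5) = 142.25, v(6) = 170.
T_8 = (Δs/2)·[v(s_0) + 2v(s_1) + ... + 2v(s_{7}) + v(s_8)].
Sum = 323.5.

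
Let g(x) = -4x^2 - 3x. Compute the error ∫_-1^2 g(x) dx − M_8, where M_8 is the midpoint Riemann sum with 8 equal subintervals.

Exact integral: ∫_-1^2 g(x) dx = -16.5.
M_8 = -16.359375.
Error = -16.5 − (-16.359375) = -0.140625.

-0.140625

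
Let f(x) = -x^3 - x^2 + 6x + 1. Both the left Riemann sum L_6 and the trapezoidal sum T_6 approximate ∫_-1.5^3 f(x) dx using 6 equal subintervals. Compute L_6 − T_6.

3.796875

L_6 = -1.93359375.
T_6 = -5.73046875.
L_6 − T_6 = 3.796875.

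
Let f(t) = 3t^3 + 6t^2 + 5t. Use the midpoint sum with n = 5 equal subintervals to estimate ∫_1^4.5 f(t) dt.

Δt = (4.5 − 1)/5 = 0.7.
Midpoints: 1.35, 2.05, 2.75, 3.45, 4.15.
f(1.35) = 25.066125, f(2.05) = 61.310375, f(2.75) = 121.515625, f(3.45) = 211.855875, f(4.15) = 338.505125.
Sum = Δt · [f(1.35) + f(2.05) + f(2.75) + f(3.45) + f(4.15)].
Sum = 530.7771875.

530.7771875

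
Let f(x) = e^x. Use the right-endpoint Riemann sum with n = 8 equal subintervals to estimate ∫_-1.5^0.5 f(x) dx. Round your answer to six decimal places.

Δx = (0.5 − (-1.5))/8 = 0.25.
Right endpoints: -1.25, -1, -0.75, -0.5, -0.25, 0, 0.25, 0.5.
f(-1.25) ≈ 0.286505, f(-1) ≈ 0.367879, f(-0.75) ≈ 0.472367, f(-0.5) ≈ 0.606531, f(-0.25) ≈ 0.778801, f(0) ≈ 1.000000, f(0.25) ≈ 1.284025, f(0.5) ≈ 1.648721.
Sum = Δx · [f(-1.25) + f(-1) + f(-0.75) + ...].
Sum ≈ 1.611207.

1.611207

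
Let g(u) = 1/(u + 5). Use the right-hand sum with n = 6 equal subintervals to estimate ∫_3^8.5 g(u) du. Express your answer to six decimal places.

Δu = (8.5 − 3)/6 = 11/12.
Right endpoints: 47/12, 29/6, 5.75, 20/3, 91/12, 8.5.
g(47/12) = 12/107, g(29/6) = 6/59, g(5.75) = 4/43, g(20/3) = 3/35, g(91/12) = 12/151, g(8.5) = 2/27.
Sum = Δu · [g(47/12) + g(29/6) + g(5.75) + ...].
Sum ≈ 0.500616.

0.500616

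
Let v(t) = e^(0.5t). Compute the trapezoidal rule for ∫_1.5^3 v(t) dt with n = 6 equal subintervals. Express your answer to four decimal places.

Δt = (3 − 1.5)/6 = 0.25.
v(1.5) ≈ 2.1170, v(1.75) ≈ 2.3989, v(2) ≈ 2.7183, v(2.25) ≈ 3.0802, v(2.5) ≈ 3.4903, v(2.75) ≈ 3.9551, v(3) ≈ 4.4817.
T_6 = (Δt/2)·[v(t_0) + 2v(t_1) + ... + 2v(t_{5}) + v(t_6)].
Sum ≈ 4.7355.

4.7355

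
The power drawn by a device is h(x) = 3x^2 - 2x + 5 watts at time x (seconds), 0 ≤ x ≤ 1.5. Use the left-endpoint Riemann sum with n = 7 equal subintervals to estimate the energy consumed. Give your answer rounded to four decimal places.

8.2577

Δx = (1.5 − 0)/7 = 3/14.
Left endpoints: 0, 3/14, 3/7, 9/14, 6/7, 15/14, 9/7.
h(0) = 5, h(3/14) = 923/196, h(3/7) = 230/49, h(9/14) = 971/196, h(6/7) = 269/49, h(15/14) = 1235/196, h(9/7) = 362/49.
Sum = Δx · [h(0) + h(3/14) + h(3/7) + ...].
Sum ≈ 8.2577.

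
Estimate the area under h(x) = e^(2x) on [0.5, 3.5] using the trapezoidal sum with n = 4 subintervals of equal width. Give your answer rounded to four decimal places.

645.8612

Δx = (3.5 − 0.5)/4 = 0.75.
h(0.5) ≈ 2.7183, h(1.25) ≈ 12.1825, h(2) ≈ 54.5982, h(2.75) ≈ 244.6919, h(3.5) ≈ 1096.6332.
T_4 = (Δx/2)·[h(x_0) + 2h(x_1) + 2h(x_2) + 2h(x_3) + h(x_4)].
Sum ≈ 645.8612.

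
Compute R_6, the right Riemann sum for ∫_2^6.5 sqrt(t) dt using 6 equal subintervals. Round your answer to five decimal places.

9.58064

Δt = (6.5 − 2)/6 = 0.75.
Right endpoints: 2.75, 3.5, 4.25, 5, 5.75, 6.5.
f(2.75) ≈ 1.65831, f(3.5) ≈ 1.87083, f(4.25) ≈ 2.06155, f(5) ≈ 2.23607, f(5.75) ≈ 2.39792, f(6.5) ≈ 2.54951.
Sum = Δt · [f(2.75) + f(3.5) + f(4.25) + ...].
Sum ≈ 9.58064.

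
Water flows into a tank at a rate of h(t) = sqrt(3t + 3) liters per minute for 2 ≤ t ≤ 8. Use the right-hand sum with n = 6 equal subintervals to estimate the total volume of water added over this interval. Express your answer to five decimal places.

26.25743

Δt = (8 − 2)/6 = 1.
Right endpoints: 3, 4, 5, 6, 7, 8.
h(3) ≈ 3.46410, h(4) ≈ 3.87298, h(5) ≈ 4.24264, h(6) ≈ 4.58258, h(7) ≈ 4.89898, h(8) ≈ 5.19615.
Sum = Δt · [h(3) + h(4) + h(5) + ...].
Sum ≈ 26.25743.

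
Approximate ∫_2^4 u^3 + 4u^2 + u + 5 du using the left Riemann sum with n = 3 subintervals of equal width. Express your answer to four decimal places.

117.2593

Δu = (4 − 2)/3 = 2/3.
Left endpoints: 2, 8/3, 10/3.
f(2) = 31, f(8/3) = 1487/27, f(10/3) = 2425/27.
Sum = Δu · [f(2) + f(8/3) + f(10/3)].
Sum ≈ 117.2593.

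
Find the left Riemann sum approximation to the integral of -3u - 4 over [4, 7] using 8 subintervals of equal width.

-59.8125

Δu = (7 − 4)/8 = 0.375.
Left endpoints: 4, 4.375, 4.75, 5.125, 5.5, 5.875, 6.25, 6.625.
f(4) = -16, f(4.375) = -17.125, f(4.75) = -18.25, f(5.125) = -19.375, f(5.5) = -20.5, f(5.875) = -21.625, f(6.25) = -22.75, f(6.625) = -23.875.
Sum = Δu · [f(4) + f(4.375) + f(4.75) + ...].
Sum = -59.8125.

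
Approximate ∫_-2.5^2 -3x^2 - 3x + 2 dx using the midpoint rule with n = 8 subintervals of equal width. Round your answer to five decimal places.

-10.89404

Δx = (2 − (-2.5))/8 = 0.5625.
Midpoints: -2.21875, -1.65625, -1.09375, -0.53125, 0.03125, 0.59375, 1.15625, 1.71875.
f(-2.21875) = -6259/1024, f(-1.65625) = -1291/1024, f(-1.09375) = 1733/1024, f(-0.53125) = 2813/1024, f(0.03125) = 1949/1024, f(0.59375) = -859/1024, f(1.15625) = -5611/1024, f(1.71875) = -12307/1024.
Sum = Δx · [f(-2.21875) + f(-1.65625) + f(-1.09375) + ...].
Sum ≈ -10.89404.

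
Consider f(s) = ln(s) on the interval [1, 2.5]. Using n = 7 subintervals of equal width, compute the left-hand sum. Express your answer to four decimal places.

Δs = (2.5 − 1)/7 = 3/14.
Left endpoints: 1, 17/14, 10/7, 23/14, 13/7, 29/14, 16/7.
f(1) ≈ 0.0000, f(17/14) ≈ 0.1942, f(10/7) ≈ 0.3567, f(23/14) ≈ 0.4964, f(13/7) ≈ 0.6190, f(29/14) ≈ 0.7282, f(16/7) ≈ 0.8267.
Sum = Δs · [f(1) + f(17/14) + f(10/7) + ...].
Sum ≈ 0.6903.

0.6903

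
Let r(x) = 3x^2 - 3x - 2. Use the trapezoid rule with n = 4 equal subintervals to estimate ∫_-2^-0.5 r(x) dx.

Δx = (-0.5 − (-2))/4 = 0.375.
r(-2) = 16, r(-1.625) = 10.796875, r(-1.25) = 6.4375, r(-0.875) = 2.921875, r(-0.5) = 0.25.
T_4 = (Δx/2)·[r(x_0) + 2r(x_1) + 2r(x_2) + 2r(x_3) + r(x_4)].
Sum = 10.60546875.

10.60546875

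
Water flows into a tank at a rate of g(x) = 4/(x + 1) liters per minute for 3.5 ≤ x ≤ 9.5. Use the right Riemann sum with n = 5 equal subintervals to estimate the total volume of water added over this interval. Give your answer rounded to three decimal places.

Δx = (9.5 − 3.5)/5 = 1.2.
Right endpoints: 4.7, 5.9, 7.1, 8.3, 9.5.
g(4.7) = 40/57, g(5.9) = 40/69, g(7.1) = 40/81, g(8.3) = 40/93, g(9.5) = 8/21.
Sum = Δx · [g(4.7) + g(5.9) + g(7.1) + g(8.3) + g(9.5)].
Sum ≈ 3.104.

3.104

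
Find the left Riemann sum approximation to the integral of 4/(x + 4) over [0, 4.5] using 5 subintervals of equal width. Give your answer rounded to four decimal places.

Δx = (4.5 − 0)/5 = 0.9.
Left endpoints: 0, 0.9, 1.8, 2.7, 3.6.
f(0) = 1, f(0.9) = 40/49, f(1.8) = 20/29, f(2.7) = 40/67, f(3.6) = 10/19.
Sum = Δx · [f(0) + f(0.9) + f(1.8) + f(2.7) + f(3.6)].
Sum ≈ 3.2664.

3.2664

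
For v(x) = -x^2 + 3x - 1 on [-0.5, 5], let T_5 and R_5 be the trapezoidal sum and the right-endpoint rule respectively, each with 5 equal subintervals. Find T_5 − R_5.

T_5 = -11.1925.
R_5 = -15.73.
T_5 − R_5 = 4.5375.

4.5375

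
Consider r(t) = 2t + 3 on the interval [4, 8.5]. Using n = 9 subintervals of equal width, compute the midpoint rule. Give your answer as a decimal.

Δt = (8.5 − 4)/9 = 0.5.
Midpoints: 4.25, 4.75, 5.25, 5.75, 6.25, 6.75, 7.25, 7.75, 8.25.
r(4.25) = 11.5, r(4.75) = 12.5, r(5.25) = 13.5, r(5.75) = 14.5, r(6.25) = 15.5, r(6.75) = 16.5, r(7.25) = 17.5, r(7.75) = 18.5, r(8.25) = 19.5.
Sum = Δt · [r(4.25) + r(4.75) + r(5.25) + ...].
Sum = 69.75.

69.75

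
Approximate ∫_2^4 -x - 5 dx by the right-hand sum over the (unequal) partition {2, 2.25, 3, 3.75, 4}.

Subinterval widths: 0.25, 0.75, 0.75, 0.25.
Right endpoints: 2.25, 3, 3.75, 4.
f(2.25) = -7.25, f(3) = -8, f(3.75) = -8.75, f(4) = -9.
Sum = Σ Δx_i · f(x_i).
Sum = -16.625.

-16.625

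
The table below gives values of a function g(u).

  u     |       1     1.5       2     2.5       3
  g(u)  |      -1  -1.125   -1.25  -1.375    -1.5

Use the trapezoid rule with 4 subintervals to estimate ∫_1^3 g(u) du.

Δu = 0.5.
T_4 = (0.5/2)·[(-1) + 2·(-1.125) + 2·(-1.25) + 2·(-1.375) + (-1.5)] = -2.5.

-2.5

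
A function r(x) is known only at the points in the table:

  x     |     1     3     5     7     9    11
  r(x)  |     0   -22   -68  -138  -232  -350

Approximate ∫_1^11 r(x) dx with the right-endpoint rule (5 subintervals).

-1620

Δx = 2.
Sum = 2·[(-22) + (-68) + (-138) + (-232) + (-350)] = -1620.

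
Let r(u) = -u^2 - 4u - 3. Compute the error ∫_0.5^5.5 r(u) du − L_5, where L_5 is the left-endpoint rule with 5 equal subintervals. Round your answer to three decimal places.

-24.167

Exact integral: ∫_0.5^5.5 r(u) du ≈ -130.41667.
L_5 = -106.25.
Error ≈ -130.41667 − (-106.25) ≈ -24.167.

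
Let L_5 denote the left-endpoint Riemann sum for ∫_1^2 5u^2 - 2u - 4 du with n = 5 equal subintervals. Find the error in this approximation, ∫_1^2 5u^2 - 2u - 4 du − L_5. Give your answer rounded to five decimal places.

1.26667

Exact integral: ∫_1^2 f(u) du ≈ 4.6666667.
L_5 = 3.4.
Error ≈ 4.6666667 − 3.4 ≈ 1.26667.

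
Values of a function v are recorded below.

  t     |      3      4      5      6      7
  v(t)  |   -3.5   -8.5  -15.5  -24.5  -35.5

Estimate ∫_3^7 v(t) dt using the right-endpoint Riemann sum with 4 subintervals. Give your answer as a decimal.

Δt = 1.
Sum = 1·[(-8.5) + (-15.5) + (-24.5) + (-35.5)] = -84.

-84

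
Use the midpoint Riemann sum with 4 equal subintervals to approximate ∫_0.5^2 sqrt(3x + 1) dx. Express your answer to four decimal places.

3.2394

Δx = (2 − 0.5)/4 = 0.375.
Midpoints: 0.6875, 1.0625, 1.4375, 1.8125.
f(0.6875) ≈ 1.7500, f(1.0625) ≈ 2.0463, f(1.4375) ≈ 2.3049, f(1.8125) ≈ 2.5372.
Sum = Δx · [f(0.6875) + f(1.0625) + f(1.4375) + f(1.8125)].
Sum ≈ 3.2394.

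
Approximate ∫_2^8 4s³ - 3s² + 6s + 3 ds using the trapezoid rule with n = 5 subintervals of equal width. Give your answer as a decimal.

3856.08

Δs = (8 − 2)/5 = 1.2.
f(2) = 35, f(3.2) = 122.552, f(4.4) = 312.056, f(5.6) = 644.984, f(6.8) = 1162.808, f(8) = 1907.
T_5 = (Δs/2)·[f(s_0) + 2f(s_1) + ... + 2f(s_{4}) + f(s_5)].
Sum = 3856.08.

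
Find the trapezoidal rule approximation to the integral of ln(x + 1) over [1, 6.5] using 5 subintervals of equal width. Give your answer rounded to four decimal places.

Δx = (6.5 − 1)/5 = 1.1.
f(1) ≈ 0.6931, f(2.1) ≈ 1.1314, f(3.2) ≈ 1.4351, f(4.3) ≈ 1.6677, f(5.4) ≈ 1.8563, f(6.5) ≈ 2.0149.
T_5 = (Δx/2)·[f(x_0) + 2f(x_1) + ... + 2f(x_{4}) + f(x_5)].
Sum ≈ 8.1890.

8.1890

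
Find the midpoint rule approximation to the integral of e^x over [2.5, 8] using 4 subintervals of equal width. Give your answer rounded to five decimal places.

Δx = (8 − 2.5)/4 = 1.375.
Midpoints: 3.1875, 4.5625, 5.9375, 7.3125.
f(3.1875) ≈ 24.22778, f(4.5625) ≈ 95.82274, f(5.9375) ≈ 378.98628, f(7.3125) ≈ 1498.91981.
Sum = Δx · [f(3.1875) + f(4.5625) + f(5.9375) + f(7.3125)].
Sum ≈ 2747.19033.

2747.19033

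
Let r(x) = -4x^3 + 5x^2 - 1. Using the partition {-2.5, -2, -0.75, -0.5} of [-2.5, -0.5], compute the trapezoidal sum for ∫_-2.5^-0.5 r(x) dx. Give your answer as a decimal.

70.53125

Subinterval widths: 0.5, 1.25, 0.25.
r(-2.5) = 92.75, r(-2) = 51, r(-0.75) = 3.5, r(-0.5) = 0.75.
On each subinterval the trapezoid contributes (Δx_i/2)·[r(x_{i-1}) + r(x_i)].
Sum = 70.53125.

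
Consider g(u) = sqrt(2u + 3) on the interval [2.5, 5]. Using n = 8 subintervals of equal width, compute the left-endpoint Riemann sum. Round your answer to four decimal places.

Δu = (5 − 2.5)/8 = 0.3125.
Left endpoints: 2.5, 2.8125, 3.125, 3.4375, 3.75, 4.0625, 4.375, 4.6875.
g(2.5) ≈ 2.8284, g(2.8125) ≈ 2.9368, g(3.125) ≈ 3.0414, g(3.4375) ≈ 3.1425, g(3.75) ≈ 3.2404, g(4.0625) ≈ 3.3354, g(4.375) ≈ 3.4278, g(4.6875) ≈ 3.5178.
Sum = Δu · [g(2.5) + g(2.8125) + g(3.125) + ...].
Sum ≈ 7.9595.

7.9595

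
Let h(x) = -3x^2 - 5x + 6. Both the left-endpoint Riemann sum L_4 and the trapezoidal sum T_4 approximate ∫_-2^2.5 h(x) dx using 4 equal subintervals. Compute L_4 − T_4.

L_4 = 11.35546875.
T_4 = -5.09765625.
L_4 − T_4 = 16.453125.

16.453125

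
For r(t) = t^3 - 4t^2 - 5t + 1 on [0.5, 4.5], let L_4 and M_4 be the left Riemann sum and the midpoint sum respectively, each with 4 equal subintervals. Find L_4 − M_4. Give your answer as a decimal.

L_4 = -58.
M_4 = -66.
L_4 − M_4 = 8.

8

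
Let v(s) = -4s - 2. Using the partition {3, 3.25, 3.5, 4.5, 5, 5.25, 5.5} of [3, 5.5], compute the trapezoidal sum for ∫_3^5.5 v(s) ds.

Subinterval widths: 0.25, 0.25, 1, 0.5, 0.25, 0.25.
v(3) = -14, v(3.25) = -15, v(3.5) = -16, v(4.5) = -20, v(5) = -22, v(5.25) = -23, v(5.5) = -24.
On each subinterval the trapezoid contributes (Δs_i/2)·[v(s_{i-1}) + v(s_i)].
Sum = -47.5.

-47.5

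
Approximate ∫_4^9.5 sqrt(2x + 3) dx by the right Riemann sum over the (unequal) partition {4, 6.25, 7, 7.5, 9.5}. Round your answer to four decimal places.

Subinterval widths: 2.25, 0.75, 0.5, 2.
Right endpoints: 6.25, 7, 7.5, 9.5.
f(6.25) ≈ 3.9370, f(7) ≈ 4.1231, f(7.5) ≈ 4.2426, f(9.5) ≈ 4.6904.
Sum = Σ Δx_i · f(x_i).
Sum ≈ 23.4527.

23.4527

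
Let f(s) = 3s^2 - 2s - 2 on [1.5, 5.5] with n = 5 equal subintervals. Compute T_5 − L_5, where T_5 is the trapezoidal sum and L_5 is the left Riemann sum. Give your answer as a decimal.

30.4

T_5 = 128.28.
L_5 = 97.88.
T_5 − L_5 = 30.4.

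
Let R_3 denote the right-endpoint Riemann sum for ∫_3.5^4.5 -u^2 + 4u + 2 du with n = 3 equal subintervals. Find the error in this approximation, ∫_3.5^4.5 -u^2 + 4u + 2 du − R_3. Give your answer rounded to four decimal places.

Exact integral: ∫_3.5^4.5 f(u) du ≈ 1.916667.
R_3 ≈ 1.231481.
Error ≈ 1.916667 − 1.231481 ≈ 0.6852.

0.6852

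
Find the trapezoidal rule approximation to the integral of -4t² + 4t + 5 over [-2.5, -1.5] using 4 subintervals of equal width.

Δt = (-1.5 − (-2.5))/4 = 0.25.
f(-2.5) = -30, f(-2.25) = -24.25, f(-2) = -19, f(-1.75) = -14.25, f(-1.5) = -10.
T_4 = (Δt/2)·[f(t_0) + 2f(t_1) + 2f(t_2) + 2f(t_3) + f(t_4)].
Sum = -19.375.

-19.375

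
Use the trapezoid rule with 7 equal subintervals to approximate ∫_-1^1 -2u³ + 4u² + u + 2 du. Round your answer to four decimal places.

6.7755

Δu = (1 − (-1))/7 = 2/7.
f(-1) = 7, f(-5/7) = 1391/343, f(-3/7) = 845/343, f(-1/7) = 667/343, f(1/7) = 761/343, f(3/7) = 1031/343, f(5/7) = 1381/343, f(1) = 5.
T_7 = (Δu/2)·[f(u_0) + 2f(u_1) + ... + 2f(u_{6}) + f(u_7)].
Sum ≈ 6.7755.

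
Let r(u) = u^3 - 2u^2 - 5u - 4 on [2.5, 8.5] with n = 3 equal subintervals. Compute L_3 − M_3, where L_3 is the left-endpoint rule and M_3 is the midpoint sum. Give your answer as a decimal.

L_3 = 328.75.
M_3 = 678.25.
L_3 − M_3 = -349.5.

-349.5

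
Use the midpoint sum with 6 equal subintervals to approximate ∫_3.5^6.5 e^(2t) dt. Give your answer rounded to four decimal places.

211725.5491

Δt = (6.5 − 3.5)/6 = 0.5.
Midpoints: 3.75, 4.25, 4.75, 5.25, 5.75, 6.25.
f(3.75) ≈ 1808.0424, f(4.25) ≈ 4914.7688, f(4.75) ≈ 13359.7268, f(5.25) ≈ 36315.5027, f(5.75) ≈ 98715.7710, f(6.25) ≈ 268337.2865.
Sum = Δt · [f(3.75) + f(4.25) + f(4.75) + ...].
Sum ≈ 211725.5491.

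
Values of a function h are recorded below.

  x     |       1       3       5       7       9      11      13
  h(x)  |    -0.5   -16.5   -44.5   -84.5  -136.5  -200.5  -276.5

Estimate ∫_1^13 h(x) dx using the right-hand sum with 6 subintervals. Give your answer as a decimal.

-1518

Δx = 2.
Sum = 2·[(-16.5) + (-44.5) + (-84.5) + (-136.5) + (-200.5) + (-276.5)] = -1518.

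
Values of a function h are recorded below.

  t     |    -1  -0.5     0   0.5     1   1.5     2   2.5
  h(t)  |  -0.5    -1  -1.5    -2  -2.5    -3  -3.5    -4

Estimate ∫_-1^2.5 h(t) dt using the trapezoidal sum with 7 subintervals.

-7.875

Δt = 0.5.
T_7 = (0.5/2)·[(-0.5) + 2·(-1) + 2·(-1.5) + 2·(-2) + 2·(-2.5) + 2·(-3) + 2·(-3.5) + (-4)] = -7.875.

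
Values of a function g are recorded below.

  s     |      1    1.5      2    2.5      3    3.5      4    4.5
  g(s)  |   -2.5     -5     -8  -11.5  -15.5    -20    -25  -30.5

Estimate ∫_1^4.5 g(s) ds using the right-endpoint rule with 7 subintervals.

Δs = 0.5.
Sum = 0.5·[(-5) + (-8) + (-11.5) + (-15.5) + (-20) + (-25) + (-30.5)] = -57.75.

-57.75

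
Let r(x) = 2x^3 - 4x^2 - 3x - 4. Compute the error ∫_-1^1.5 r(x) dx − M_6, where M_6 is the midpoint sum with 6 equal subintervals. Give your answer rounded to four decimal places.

-0.0904

Exact integral: ∫_-1^1.5 r(x) dx ≈ -15.677083.
M_6 ≈ -15.586661.
Error ≈ -15.677083 − (-15.586661) ≈ -0.0904.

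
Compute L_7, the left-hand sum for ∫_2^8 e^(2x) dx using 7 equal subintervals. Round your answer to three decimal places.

Δx = (8 − 2)/7 = 6/7.
Left endpoints: 2, 20/7, 26/7, 32/7, 38/7, 44/7, 50/7.
f(2) ≈ 54.598, f(20/7) ≈ 303.168, f(26/7) ≈ 1683.401, f(32/7) ≈ 9347.434, f(38/7) ≈ 51903.570, f(44/7) ≈ 288205.363, f(50/7) ≈ 1600320.190.
Sum = Δx · [f(2) + f(20/7) + f(26/7) + ...].
Sum ≈ 1672986.620.

1672986.620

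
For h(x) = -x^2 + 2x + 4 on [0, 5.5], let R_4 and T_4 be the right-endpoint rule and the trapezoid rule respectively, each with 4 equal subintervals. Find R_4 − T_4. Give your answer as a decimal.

-13.234375

R_4 = -18.17578125.
T_4 = -4.94140625.
R_4 − T_4 = -13.234375.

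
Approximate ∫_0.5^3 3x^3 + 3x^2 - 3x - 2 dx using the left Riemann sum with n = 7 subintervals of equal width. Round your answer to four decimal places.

Δx = (3 − 0.5)/7 = 5/14.
Left endpoints: 0.5, 6/7, 17/14, 11/7, 27/14, 16/7, 37/14.
f(0.5) = -2.375, f(6/7) = -164/343, f(17/14) = 11393/2744, f(11/7) = 4231/343, f(27/14) = 68303/2744, f(16/7) = 14626/343, f(37/14) = 182213/2744.
Sum = Δx · [f(0.5) + f(6/7) + f(17/14) + ...].
Sum ≈ 52.7041.

52.7041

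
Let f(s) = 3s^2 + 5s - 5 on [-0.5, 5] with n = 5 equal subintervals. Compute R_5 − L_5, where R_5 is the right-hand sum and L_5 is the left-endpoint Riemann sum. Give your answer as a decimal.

111.925

R_5 = 218.79.
L_5 = 106.865.
R_5 − L_5 = 111.925.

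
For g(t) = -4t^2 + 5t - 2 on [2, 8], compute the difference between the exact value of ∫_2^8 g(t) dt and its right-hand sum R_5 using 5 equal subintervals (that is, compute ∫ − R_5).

Exact integral: ∫_2^8 g(t) dt = -534.
R_5 = -665.76.
Error = -534 − (-665.76) = 131.76.

131.76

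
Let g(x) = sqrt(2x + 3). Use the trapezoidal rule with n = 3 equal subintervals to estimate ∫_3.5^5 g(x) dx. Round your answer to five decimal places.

5.08232

Δx = (5 − 3.5)/3 = 0.5.
g(3.5) ≈ 3.16228, g(4) ≈ 3.31662, g(4.5) ≈ 3.46410, g(5) ≈ 3.60555.
T_3 = (Δx/2)·[g(x_0) + 2g(x_1) + 2g(x_2) + g(x_3)].
Sum ≈ 5.08232.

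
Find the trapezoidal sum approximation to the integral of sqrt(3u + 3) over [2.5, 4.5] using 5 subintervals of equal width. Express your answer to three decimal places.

7.332

Δu = (4.5 − 2.5)/5 = 0.4.
f(2.5) ≈ 3.240, f(2.9) ≈ 3.421, f(3.3) ≈ 3.592, f(3.7) ≈ 3.755, f(4.1) ≈ 3.912, f(4.5) ≈ 4.062.
T_5 = (Δu/2)·[f(u_0) + 2f(u_1) + ... + 2f(u_{4}) + f(u_5)].
Sum ≈ 7.332.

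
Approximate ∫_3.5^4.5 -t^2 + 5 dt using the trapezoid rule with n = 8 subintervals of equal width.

-11.0859375

Δt = (4.5 − 3.5)/8 = 0.125.
f(3.5) = -7.25, f(3.625) = -8.140625, f(3.75) = -9.0625, f(3.875) = -10.015625, f(4) = -11, f(4.125) = -12.015625, f(4.25) = -13.0625, f(4.375) = -14.140625, f(4.5) = -15.25.
T_8 = (Δt/2)·[f(t_0) + 2f(t_1) + ... + 2f(t_{7}) + f(t_8)].
Sum = -11.0859375.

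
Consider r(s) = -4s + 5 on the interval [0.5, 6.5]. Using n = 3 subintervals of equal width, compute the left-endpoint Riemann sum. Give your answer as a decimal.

-30

Δs = (6.5 − 0.5)/3 = 2.
Left endpoints: 0.5, 2.5, 4.5.
r(0.5) = 3, r(2.5) = -5, r(4.5) = -13.
Sum = Δs · [r(0.5) + r(2.5) + r(4.5)].
Sum = -30.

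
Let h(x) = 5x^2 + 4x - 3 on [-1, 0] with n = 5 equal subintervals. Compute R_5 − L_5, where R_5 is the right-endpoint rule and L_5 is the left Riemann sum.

-0.2

R_5 = -3.4.
L_5 = -3.2.
R_5 − L_5 = -0.2.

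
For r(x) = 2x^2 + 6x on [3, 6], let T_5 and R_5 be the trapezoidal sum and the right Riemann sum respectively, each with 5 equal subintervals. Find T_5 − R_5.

T_5 = 207.36.
R_5 = 228.96.
T_5 − R_5 = -21.6.

-21.6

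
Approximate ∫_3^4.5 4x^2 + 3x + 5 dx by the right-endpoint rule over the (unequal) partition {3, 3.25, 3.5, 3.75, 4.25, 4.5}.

Subinterval widths: 0.25, 0.25, 0.25, 0.5, 0.25.
Right endpoints: 3.25, 3.5, 3.75, 4.25, 4.5.
f(3.25) = 57, f(3.5) = 64.5, f(3.75) = 72.5, f(4.25) = 90, f(4.5) = 99.5.
Sum = Σ Δx_i · f(x_i).
Sum = 118.375.

118.375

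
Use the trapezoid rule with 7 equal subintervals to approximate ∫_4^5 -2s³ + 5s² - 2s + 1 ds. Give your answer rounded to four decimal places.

Δs = (5 − 4)/7 = 1/7.
f(4) = -55, f(29/7) = -21842/343, f(30/7) = -25097/343, f(31/7) = -28642/343, f(32/7) = -32489/343, f(33/7) = -36650/343, f(34/7) = -41137/343, f(5) = -134.
T_7 = (Δs/2)·[f(s_0) + 2f(s_1) + ... + 2f(s_{6}) + f(s_7)].
Sum ≈ -90.9082.

-90.9082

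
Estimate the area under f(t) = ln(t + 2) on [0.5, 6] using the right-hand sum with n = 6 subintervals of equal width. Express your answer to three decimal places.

9.359

Δt = (6 − 0.5)/6 = 11/12.
Right endpoints: 17/12, 7/3, 3.25, 25/6, 61/12, 6.
f(17/12) ≈ 1.229, f(7/3) ≈ 1.466, f(3.25) ≈ 1.658, f(25/6) ≈ 1.819, f(61/12) ≈ 1.958, f(6) ≈ 2.079.
Sum = Δt · [f(17/12) + f(7/3) + f(3.25) + ...].
Sum ≈ 9.359.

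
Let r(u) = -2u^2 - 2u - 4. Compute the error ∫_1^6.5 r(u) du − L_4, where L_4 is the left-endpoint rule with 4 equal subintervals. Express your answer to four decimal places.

Exact integral: ∫_1^6.5 r(u) du ≈ -245.666667.
L_4 = -184.8515625.
Error ≈ -245.666667 − (-184.8515625) ≈ -60.8151.

-60.8151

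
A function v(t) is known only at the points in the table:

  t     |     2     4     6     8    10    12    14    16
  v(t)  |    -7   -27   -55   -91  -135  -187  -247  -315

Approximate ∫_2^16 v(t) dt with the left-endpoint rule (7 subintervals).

Δt = 2.
Sum = 2·[(-7) + (-27) + (-55) + (-91) + (-135) + (-187) + (-247)] = -1498.

-1498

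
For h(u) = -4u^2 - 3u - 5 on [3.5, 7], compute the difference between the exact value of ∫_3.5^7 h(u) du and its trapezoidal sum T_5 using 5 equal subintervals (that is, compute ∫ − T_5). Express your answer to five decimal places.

Exact integral: ∫_3.5^7 h(u) du ≈ -472.7916667.
T_5 = -473.935.
Error ≈ -472.7916667 − (-473.935) ≈ 1.14333.

1.14333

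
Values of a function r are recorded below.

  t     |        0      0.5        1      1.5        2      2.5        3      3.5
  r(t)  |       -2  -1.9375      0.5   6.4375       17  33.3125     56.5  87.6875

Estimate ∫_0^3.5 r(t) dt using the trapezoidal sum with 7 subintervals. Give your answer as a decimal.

77.328125

Δt = 0.5.
T_7 = (0.5/2)·[(-2) + 2·(-1.9375) + 2·0.5 + 2·6.4375 + 2·17 + 2·33.3125 + 2·56.5 + 87.6875] = 77.328125.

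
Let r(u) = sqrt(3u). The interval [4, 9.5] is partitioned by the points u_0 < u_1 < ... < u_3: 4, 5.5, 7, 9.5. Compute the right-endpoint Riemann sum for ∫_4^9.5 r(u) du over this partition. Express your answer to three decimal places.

26.313

Subinterval widths: 1.5, 1.5, 2.5.
Right endpoints: 5.5, 7, 9.5.
r(5.5) ≈ 4.062, r(7) ≈ 4.583, r(9.5) ≈ 5.339.
Sum = Σ Δu_i · r(u_i).
Sum ≈ 26.313.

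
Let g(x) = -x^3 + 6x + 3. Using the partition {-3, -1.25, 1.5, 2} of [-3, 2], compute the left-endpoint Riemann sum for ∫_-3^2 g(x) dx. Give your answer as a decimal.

18.30859375

Subinterval widths: 1.75, 2.75, 0.5.
Left endpoints: -3, -1.25, 1.5.
g(-3) = 12, g(-1.25) = -2.546875, g(1.5) = 8.625.
Sum = Σ Δx_i · g(x_i).
Sum = 18.30859375.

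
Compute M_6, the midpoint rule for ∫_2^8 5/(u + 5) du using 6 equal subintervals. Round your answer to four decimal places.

Δu = (8 − 2)/6 = 1.
Midpoints: 2.5, 3.5, 4.5, 5.5, 6.5, 7.5.
f(2.5) = 2/3, f(3.5) = 10/17, f(4.5) = 10/19, f(5.5) = 10/21, f(6.5) = 10/23, f(7.5) = 0.4.
Sum = Δu · [f(2.5) + f(3.5) + f(4.5) + ...].
Sum ≈ 3.0922.

3.0922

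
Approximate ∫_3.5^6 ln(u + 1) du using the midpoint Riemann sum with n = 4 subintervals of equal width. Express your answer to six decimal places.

4.354312

Δu = (6 − 3.5)/4 = 0.625.
Midpoints: 3.8125, 4.4375, 5.0625, 5.6875.
f(3.8125) ≈ 1.571217, f(4.4375) ≈ 1.693319, f(5.0625) ≈ 1.802122, f(5.6875) ≈ 1.900240.
Sum = Δu · [f(3.8125) + f(4.4375) + f(5.0625) + f(5.6875)].
Sum ≈ 4.354312.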